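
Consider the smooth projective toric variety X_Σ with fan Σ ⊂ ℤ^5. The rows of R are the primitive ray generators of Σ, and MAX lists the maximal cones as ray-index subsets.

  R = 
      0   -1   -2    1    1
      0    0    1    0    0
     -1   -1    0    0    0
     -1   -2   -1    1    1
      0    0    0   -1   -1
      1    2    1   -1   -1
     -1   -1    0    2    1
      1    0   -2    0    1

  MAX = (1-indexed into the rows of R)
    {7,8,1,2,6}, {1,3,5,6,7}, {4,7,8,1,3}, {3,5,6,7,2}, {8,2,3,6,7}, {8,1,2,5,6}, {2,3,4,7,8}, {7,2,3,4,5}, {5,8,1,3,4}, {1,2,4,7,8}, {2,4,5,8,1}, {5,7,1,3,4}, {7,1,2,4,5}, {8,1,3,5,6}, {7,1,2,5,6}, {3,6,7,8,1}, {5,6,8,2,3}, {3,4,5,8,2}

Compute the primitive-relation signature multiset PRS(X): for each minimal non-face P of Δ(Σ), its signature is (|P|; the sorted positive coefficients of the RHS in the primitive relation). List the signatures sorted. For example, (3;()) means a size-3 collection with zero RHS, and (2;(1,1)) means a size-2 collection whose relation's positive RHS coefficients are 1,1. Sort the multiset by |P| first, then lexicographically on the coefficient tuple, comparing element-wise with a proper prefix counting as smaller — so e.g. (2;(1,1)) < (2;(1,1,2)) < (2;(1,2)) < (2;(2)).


3 collections generate NE(X_Σ); each relation:

  P={4,6}:  v_{4} + v_{6} = 0 — sig = (2;())
  P={1,2,3}:  v_{1} + v_{2} + v_{3} = v_{4} — sig = (3;(1))
  P={5,7,8}:  v_{5} + v_{7} + v_{8} = v_{1} — sig = (3;(1))

Sorted signature multiset PRS(X):
{ (2;()),  (3;(1)) ×2 }


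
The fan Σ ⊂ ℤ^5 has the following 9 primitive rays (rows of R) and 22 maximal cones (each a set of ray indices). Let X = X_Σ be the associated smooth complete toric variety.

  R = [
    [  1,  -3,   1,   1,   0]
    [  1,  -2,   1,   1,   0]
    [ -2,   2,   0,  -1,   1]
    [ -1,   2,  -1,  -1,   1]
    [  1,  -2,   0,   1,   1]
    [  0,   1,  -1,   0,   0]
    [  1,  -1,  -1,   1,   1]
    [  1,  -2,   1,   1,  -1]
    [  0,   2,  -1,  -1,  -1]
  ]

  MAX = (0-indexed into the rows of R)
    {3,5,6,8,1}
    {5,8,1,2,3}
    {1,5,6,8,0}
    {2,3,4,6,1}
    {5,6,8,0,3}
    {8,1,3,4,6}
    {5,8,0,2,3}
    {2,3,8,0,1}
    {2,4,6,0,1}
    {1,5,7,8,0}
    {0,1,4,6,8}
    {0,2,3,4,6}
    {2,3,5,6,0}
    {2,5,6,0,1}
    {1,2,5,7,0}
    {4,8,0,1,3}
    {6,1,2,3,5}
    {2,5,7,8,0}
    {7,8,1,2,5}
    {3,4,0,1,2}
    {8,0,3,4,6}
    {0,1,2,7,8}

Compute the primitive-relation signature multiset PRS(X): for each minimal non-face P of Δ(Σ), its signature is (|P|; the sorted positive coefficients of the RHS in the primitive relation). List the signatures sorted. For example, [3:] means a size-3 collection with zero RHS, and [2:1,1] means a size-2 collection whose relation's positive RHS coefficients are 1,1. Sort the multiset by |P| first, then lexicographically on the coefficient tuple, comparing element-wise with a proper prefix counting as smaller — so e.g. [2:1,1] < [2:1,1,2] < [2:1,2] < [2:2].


Δ(Σ) — 9 vertices, 9 min non-faces:

  {3,7}:  v_{3} + v_{7} = 0  →  sig = [2:]
  {4,5}:  v_{4} + v_{5} = v_{6}  →  sig = [2:1]
  {4,7}:  v_{4} + v_{7} = v_{0} + v_{1} + v_{5}  →  sig = [2:1,1,1]
  {6,7}:  v_{6} + v_{7} = v_{0} + v_{1} + 2·v_{5}  →  sig = [2:1,1,2]
  {2,4,8}:  v_{2} + v_{4} + v_{8} = v_{3}  →  sig = [3:1]
  {2,6,8}:  v_{2} + v_{6} + v_{8} = v_{3} + v_{5}  →  sig = [3:1,1]
  {0,1,3,5}:  v_{0} + v_{1} + v_{3} + v_{5} = v_{4}  →  sig = [4:1]
  {0,1,3,6}:  v_{0} + v_{1} + v_{3} + v_{6} = 2·v_{4}  →  sig = [4:2]
  {0,1,2,5,8}:  v_{0} + v_{1} + v_{2} + v_{5} + v_{8} = 0  →  sig = [5:]

so the primitive-relation signature multiset is
[[2:], [2:1], [2:1,1,1], [2:1,1,2], [3:1], [3:1,1], [4:1], [4:2], [5:]]


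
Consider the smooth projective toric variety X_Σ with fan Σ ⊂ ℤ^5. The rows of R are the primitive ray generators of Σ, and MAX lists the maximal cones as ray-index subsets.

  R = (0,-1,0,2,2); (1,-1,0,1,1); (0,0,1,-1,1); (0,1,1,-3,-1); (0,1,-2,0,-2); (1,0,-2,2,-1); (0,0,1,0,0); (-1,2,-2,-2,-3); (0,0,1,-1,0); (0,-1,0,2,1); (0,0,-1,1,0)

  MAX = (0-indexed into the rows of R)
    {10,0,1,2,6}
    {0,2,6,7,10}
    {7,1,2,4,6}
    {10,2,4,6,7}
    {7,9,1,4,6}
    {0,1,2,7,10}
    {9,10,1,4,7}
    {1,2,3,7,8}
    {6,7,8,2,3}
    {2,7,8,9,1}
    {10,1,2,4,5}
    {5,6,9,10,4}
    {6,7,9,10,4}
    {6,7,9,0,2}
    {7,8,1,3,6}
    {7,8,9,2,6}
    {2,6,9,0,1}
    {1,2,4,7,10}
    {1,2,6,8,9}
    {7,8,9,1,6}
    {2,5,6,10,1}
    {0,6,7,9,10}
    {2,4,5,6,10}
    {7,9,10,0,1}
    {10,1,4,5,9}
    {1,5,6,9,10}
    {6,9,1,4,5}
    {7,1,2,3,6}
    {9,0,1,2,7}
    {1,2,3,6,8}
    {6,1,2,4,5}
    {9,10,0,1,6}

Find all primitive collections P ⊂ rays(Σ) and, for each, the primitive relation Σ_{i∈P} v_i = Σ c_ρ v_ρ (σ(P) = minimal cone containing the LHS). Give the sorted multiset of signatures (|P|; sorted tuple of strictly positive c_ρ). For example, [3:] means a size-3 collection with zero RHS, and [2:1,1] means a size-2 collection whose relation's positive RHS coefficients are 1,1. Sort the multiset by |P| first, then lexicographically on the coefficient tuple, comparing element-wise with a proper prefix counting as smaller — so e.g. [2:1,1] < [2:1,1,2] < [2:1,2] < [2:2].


Minimal non-faces — 20 found among 11 rays, 32 max cones:

  P={8,10}:  v_{8} + v_{10} = 0 — sig = [2:]
  P={0,3}:  v_{0} + v_{3} = v_{2} — sig = [2:1]
  P={3,9}:  v_{3} + v_{9} = v_{8} — sig = [2:1]
  P={0,8}:  v_{0} + v_{8} = v_{2} + v_{9} — sig = [2:1,1]
  P={4,8}:  v_{4} + v_{8} = v_{1} + v_{6} + v_{7} — sig = [2:1,1,1]
  P={5,8}:  v_{5} + v_{8} = v_{1} + v_{4} + v_{6} — sig = [2:1,1,1]
  P={3,10}:  v_{3} + v_{10} = v_{1} + v_{2} + v_{6} + v_{7} — sig = [2:1,1,1,1]
  P={3,5}:  v_{3} + v_{5} = 2·v_{1} + v_{2} + v_{4} + 2·v_{6} + v_{7} — sig = [2:1,1,1,2,2]
  P={0,5}:  v_{0} + v_{5} = v_{1} + v_{6} + 3·v_{10} — sig = [2:1,1,3]
  P={3,4}:  v_{3} + v_{4} = 2·v_{1} + v_{2} + 2·v_{6} + 2·v_{7} — sig = [2:1,2,2,2]
  P={0,4}:  v_{0} + v_{4} = 2·v_{10} — sig = [2:2]
  P={5,7}:  v_{5} + v_{7} = 2·v_{4} — sig = [2:2]
  P={2,4,9}:  v_{2} + v_{4} + v_{9} = v_{10} — sig = [3:1]
  P={2,9,10}:  v_{2} + v_{9} + v_{10} = v_{0} — sig = [3:1]
  P={2,5,9}:  v_{2} + v_{5} + v_{9} = v_{1} + v_{6} + 2·v_{10} — sig = [3:1,1,2]
  P={0,1,6,7}:  v_{0} + v_{1} + v_{6} + v_{7} = v_{10} — sig = [4:1]
  P={1,4,6,10}:  v_{1} + v_{4} + v_{6} + v_{10} = v_{5} — sig = [4:1]
  P={1,6,7,10}:  v_{1} + v_{6} + v_{7} + v_{10} = v_{4} — sig = [4:1]
  P={1,2,6,7,9}:  v_{1} + v_{2} + v_{6} + v_{7} + v_{9} = 0 — sig = [5:]
  P={1,2,6,7,8}:  v_{1} + v_{2} + v_{6} + v_{7} + v_{8} = v_{3} — sig = [5:1]

Hence PRS(X_Σ) =
[[2:], [2:1], [2:1], [2:1,1], [2:1,1,1], [2:1,1,1], [2:1,1,1,1], [2:1,1,1,2,2], [2:1,1,3], [2:1,2,2,2], [2:2], [2:2], [3:1], [3:1], [3:1,1,2], [4:1], [4:1], [4:1], [5:], [5:1]]


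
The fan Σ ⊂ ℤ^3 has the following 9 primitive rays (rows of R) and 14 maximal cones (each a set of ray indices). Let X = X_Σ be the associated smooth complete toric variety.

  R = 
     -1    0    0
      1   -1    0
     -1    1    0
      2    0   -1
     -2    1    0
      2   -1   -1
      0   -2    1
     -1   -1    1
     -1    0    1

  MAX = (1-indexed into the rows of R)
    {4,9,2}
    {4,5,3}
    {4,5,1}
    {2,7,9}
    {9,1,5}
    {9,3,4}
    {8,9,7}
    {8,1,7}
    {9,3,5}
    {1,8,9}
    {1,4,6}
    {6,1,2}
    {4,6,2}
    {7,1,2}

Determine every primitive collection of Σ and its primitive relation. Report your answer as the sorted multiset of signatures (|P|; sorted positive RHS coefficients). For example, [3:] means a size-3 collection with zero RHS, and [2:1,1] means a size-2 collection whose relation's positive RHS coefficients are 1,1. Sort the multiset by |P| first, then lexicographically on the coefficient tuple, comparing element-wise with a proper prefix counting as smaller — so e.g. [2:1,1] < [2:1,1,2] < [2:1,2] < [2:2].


|primitive collections| = 20. Relations:

  • {2,3}:  v_{2} + v_{3} = 0 ; sig = [2:]
  • {1,3}:  v_{1} + v_{3} = v_{5} ; sig = [2:1]
  • {2,5}:  v_{2} + v_{5} = v_{1} ; sig = [2:1]
  • {2,8}:  v_{2} + v_{8} = v_{7} ; sig = [2:1]
  • {3,7}:  v_{3} + v_{7} = v_{8} ; sig = [2:1]
  • {4,8}:  v_{4} + v_{8} = v_{2} ; sig = [2:1]
  • {6,9}:  v_{6} + v_{9} = v_{2} ; sig = [2:1]
  • {3,6}:  v_{3} + v_{6} = v_{1} + v_{4} ; sig = [2:1,1]
  • {3,8}:  v_{3} + v_{8} = v_{1} + v_{9} ; sig = [2:1,1]
  • {5,7}:  v_{5} + v_{7} = v_{1} + v_{8} ; sig = [2:1,1]
  • {5,6}:  v_{5} + v_{6} = 2·v_{1} + v_{4} ; sig = [2:1,2]
  • {5,8}:  v_{5} + v_{8} = 2·v_{1} + v_{9} ; sig = [2:1,2]
  • {6,8}:  v_{6} + v_{8} = v_{1} + 2·v_{2} ; sig = [2:1,2]
  • {6,7}:  v_{6} + v_{7} = v_{1} + 3·v_{2} ; sig = [2:1,3]
  • {4,7}:  v_{4} + v_{7} = 2·v_{2} ; sig = [2:2]
  • {1,4,9}:  v_{1} + v_{4} + v_{9} = 0 ; sig = [3:]
  • {1,2,4}:  v_{1} + v_{2} + v_{4} = v_{6} ; sig = [3:1]
  • {1,2,9}:  v_{1} + v_{2} + v_{9} = v_{8} ; sig = [3:1]
  • {4,5,9}:  v_{4} + v_{5} + v_{9} = v_{3} ; sig = [3:1]
  • {1,7,9}:  v_{1} + v_{7} + v_{9} = 2·v_{8} ; sig = [3:2]

Hence PRS(X_Σ) =
    [2:]
    [2:1]
    [2:1]
    [2:1]
    [2:1]
    [2:1]
    [2:1]
    [2:1,1]
    [2:1,1]
    [2:1,1]
    [2:1,2]
    [2:1,2]
    [2:1,2]
    [2:1,3]
    [2:2]
    [3:]
    [3:1]
    [3:1]
    [3:1]
    [3:2]


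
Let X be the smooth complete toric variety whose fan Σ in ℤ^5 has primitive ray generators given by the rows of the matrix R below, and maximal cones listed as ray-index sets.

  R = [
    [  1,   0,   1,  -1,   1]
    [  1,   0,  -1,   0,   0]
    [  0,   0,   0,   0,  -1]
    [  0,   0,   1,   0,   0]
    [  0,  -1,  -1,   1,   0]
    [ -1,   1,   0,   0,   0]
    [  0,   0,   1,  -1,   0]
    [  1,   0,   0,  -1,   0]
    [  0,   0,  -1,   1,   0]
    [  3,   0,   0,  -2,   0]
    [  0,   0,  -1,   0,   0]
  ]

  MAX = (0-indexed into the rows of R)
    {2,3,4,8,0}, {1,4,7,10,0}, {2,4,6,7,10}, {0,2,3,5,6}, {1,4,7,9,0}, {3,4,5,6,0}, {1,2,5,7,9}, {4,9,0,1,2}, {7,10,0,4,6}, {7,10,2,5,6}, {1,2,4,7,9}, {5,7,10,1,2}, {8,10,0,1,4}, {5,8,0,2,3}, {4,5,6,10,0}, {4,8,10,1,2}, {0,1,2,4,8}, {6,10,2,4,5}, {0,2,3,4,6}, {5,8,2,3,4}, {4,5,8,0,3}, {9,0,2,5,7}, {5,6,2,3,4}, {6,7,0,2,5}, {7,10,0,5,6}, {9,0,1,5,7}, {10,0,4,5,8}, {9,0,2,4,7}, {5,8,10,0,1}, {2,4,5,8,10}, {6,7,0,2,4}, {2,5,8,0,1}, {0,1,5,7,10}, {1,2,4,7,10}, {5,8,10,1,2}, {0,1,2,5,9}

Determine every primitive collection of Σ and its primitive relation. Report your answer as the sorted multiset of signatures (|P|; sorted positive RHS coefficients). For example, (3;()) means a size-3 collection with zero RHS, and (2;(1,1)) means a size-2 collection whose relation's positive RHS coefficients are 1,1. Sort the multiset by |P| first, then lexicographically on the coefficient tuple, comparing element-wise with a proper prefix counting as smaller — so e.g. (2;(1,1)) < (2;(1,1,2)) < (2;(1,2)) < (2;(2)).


Σ has 16 primitive collections:

  • {3,10}:  v_{3} + v_{10} = 0 — sig = (2;())
  • {6,8}:  v_{6} + v_{8} = 0 — sig = (2;())
  • {1,6}:  v_{1} + v_{6} = v_{7} — sig = (2;(1))
  • {7,8}:  v_{7} + v_{8} = v_{1} — sig = (2;(1))
  • {3,7}:  v_{3} + v_{7} = v_{0} + v_{2} — sig = (2;(1,1))
  • {1,3}:  v_{1} + v_{3} = v_{0} + v_{2} + v_{8} — sig = (2;(1,1,1))
  • {6,9}:  v_{6} + v_{9} = v_{0} + v_{2} + 2·v_{7} — sig = (2;(1,1,2))
  • {8,9}:  v_{8} + v_{9} = v_{0} + 2·v_{1} + v_{2} — sig = (2;(1,1,2))
  • {9,10}:  v_{9} + v_{10} = v_{1} + 2·v_{7} — sig = (2;(1,2))
  • {3,9}:  v_{3} + v_{9} = 2·v_{0} + v_{1} + 2·v_{2} — sig = (2;(1,2,2))
  • {0,2,10}:  v_{0} + v_{2} + v_{10} = v_{7} — sig = (3;(1))
  • {4,5,7}:  v_{4} + v_{5} + v_{7} = v_{10} — sig = (3;(1))
  • {1,4,5}:  v_{1} + v_{4} + v_{5} = v_{8} + v_{10} — sig = (3;(1,1))
  • {4,5,9}:  v_{4} + v_{5} + v_{9} = v_{1} + v_{7} — sig = (3;(1,1))
  • {0,2,4,5}:  v_{0} + v_{2} + v_{4} + v_{5} = 0 — sig = (4;())
  • {0,1,2,7}:  v_{0} + v_{1} + v_{2} + v_{7} = v_{9} — sig = (4;(1))

Signatures (|P|; sorted positive RHS coefficients), sorted:
{ (2;()) ×2,  (2;(1)) ×2,  (2;(1,1)),  (2;(1,1,1)),  (2;(1,1,2)) ×2,  (2;(1,2)),  (2;(1,2,2)),  (3;(1)) ×2,  (3;(1,1)) ×2,  (4;()),  (4;(1)) }


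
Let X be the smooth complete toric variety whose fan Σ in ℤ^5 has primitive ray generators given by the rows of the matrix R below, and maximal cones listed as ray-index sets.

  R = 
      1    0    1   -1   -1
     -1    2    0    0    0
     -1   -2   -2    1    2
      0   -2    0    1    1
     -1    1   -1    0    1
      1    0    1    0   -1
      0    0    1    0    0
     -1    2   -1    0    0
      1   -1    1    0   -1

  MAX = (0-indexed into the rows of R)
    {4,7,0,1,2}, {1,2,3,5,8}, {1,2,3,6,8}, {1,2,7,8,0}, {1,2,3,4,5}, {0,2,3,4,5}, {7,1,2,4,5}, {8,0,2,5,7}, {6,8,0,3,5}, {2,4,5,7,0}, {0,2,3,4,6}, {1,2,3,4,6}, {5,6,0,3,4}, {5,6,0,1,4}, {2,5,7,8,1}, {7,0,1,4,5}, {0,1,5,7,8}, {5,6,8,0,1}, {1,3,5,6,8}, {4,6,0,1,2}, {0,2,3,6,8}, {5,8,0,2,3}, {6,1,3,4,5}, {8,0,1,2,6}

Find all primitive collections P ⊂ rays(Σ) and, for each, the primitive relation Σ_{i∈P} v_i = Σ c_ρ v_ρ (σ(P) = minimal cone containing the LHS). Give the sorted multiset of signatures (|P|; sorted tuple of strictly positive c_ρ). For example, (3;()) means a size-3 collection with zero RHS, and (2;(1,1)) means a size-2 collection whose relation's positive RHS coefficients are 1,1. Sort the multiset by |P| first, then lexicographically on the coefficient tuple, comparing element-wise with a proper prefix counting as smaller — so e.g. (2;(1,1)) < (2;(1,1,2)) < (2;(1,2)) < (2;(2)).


Primitive collections (6):

  • {4,8}:  v_{4} + v_{8} = 0  ⟹  sig = (2;())
  • {6,7}:  v_{6} + v_{7} = v_{1}  ⟹  sig = (2;(1))
  • {3,7}:  v_{3} + v_{7} = v_{1} + v_{2} + v_{5}  ⟹  sig = (2;(1,1,1))
  • {0,1,3}:  v_{0} + v_{1} + v_{3} = v_{6}  ⟹  sig = (3;(1))
  • {2,5,6}:  v_{2} + v_{5} + v_{6} = v_{3}  ⟹  sig = (3;(1))
  • {0,1,2,5}:  v_{0} + v_{1} + v_{2} + v_{5} = 0  ⟹  sig = (4;())

Sorted signature multiset PRS(X):
    |P|=2: 3 collections, coeffs (), (1), (1,1,1)
    |P|=3: 2 collections, coeffs (1), (1)
    |P|=4: 1 collection, coeffs ()


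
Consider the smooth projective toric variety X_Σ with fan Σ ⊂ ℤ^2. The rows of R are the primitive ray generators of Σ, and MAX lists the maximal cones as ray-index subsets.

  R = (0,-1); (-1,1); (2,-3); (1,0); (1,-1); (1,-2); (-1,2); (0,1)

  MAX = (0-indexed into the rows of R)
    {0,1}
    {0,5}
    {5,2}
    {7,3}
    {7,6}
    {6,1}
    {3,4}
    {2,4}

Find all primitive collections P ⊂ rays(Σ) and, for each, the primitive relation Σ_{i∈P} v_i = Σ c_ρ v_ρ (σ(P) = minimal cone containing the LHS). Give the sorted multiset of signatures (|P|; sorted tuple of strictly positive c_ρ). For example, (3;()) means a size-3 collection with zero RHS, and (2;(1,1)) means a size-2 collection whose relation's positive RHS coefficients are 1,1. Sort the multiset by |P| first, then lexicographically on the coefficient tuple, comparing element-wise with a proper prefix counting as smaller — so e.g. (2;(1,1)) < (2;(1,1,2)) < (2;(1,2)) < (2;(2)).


20 minimal non-faces of Δ(Σ) (on 8 rays):

  P={0,7}:  v_{0} + v_{7} = 0  so sig = (2;())
  P={1,4}:  v_{1} + v_{4} = 0  so sig = (2;())
  P={5,6}:  v_{5} + v_{6} = 0  so sig = (2;())
  P={0,3}:  v_{0} + v_{3} = v_{4}  so sig = (2;(1))
  P={0,4}:  v_{0} + v_{4} = v_{5}  so sig = (2;(1))
  P={0,6}:  v_{0} + v_{6} = v_{1}  so sig = (2;(1))
  P={1,2}:  v_{1} + v_{2} = v_{5}  so sig = (2;(1))
  P={1,3}:  v_{1} + v_{3} = v_{7}  so sig = (2;(1))
  P={1,5}:  v_{1} + v_{5} = v_{0}  so sig = (2;(1))
  P={1,7}:  v_{1} + v_{7} = v_{6}  so sig = (2;(1))
  P={2,6}:  v_{2} + v_{6} = v_{4}  so sig = (2;(1))
  P={4,5}:  v_{4} + v_{5} = v_{2}  so sig = (2;(1))
  P={4,6}:  v_{4} + v_{6} = v_{7}  so sig = (2;(1))
  P={4,7}:  v_{4} + v_{7} = v_{3}  so sig = (2;(1))
  P={5,7}:  v_{5} + v_{7} = v_{4}  so sig = (2;(1))
  P={0,2}:  v_{0} + v_{2} = 2·v_{5}  so sig = (2;(2))
  P={2,7}:  v_{2} + v_{7} = 2·v_{4}  so sig = (2;(2))
  P={3,5}:  v_{3} + v_{5} = 2·v_{4}  so sig = (2;(2))
  P={3,6}:  v_{3} + v_{6} = 2·v_{7}  so sig = (2;(2))
  P={2,3}:  v_{2} + v_{3} = 3·v_{4}  so sig = (2;(3))

Signatures (|P|; sorted positive RHS coefficients), sorted:
    |P|=2: 20 collections, coeffs (), (), (), (1), (1), (1), (1), (1), (1), (1), (1), (1), (1), (1), (1), (2), (2), (2), (2), (3)


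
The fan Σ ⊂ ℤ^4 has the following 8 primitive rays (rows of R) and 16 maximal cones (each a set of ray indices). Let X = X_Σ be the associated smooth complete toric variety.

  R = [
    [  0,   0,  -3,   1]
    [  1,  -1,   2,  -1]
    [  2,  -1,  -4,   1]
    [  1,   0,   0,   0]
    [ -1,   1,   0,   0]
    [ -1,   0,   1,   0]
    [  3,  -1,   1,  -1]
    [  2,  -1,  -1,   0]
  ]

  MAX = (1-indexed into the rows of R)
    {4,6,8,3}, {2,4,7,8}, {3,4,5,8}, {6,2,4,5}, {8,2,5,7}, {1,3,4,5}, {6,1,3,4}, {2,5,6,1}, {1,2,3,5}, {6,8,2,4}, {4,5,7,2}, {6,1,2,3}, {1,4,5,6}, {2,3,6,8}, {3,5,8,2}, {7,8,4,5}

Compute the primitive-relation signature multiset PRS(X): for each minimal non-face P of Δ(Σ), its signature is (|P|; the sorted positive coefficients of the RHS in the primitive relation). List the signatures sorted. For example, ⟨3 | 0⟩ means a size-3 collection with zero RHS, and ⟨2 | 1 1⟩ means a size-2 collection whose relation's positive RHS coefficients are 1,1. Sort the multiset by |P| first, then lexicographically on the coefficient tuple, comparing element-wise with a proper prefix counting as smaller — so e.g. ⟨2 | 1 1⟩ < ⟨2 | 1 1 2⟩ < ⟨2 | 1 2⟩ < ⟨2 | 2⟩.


|primitive collections| = 9. Relations:

  P={1,8}:  v_{1} + v_{8} = v_{3} ; sig = ⟨2 | 1⟩
  P={6,7}:  v_{6} + v_{7} = v_{2} + v_{4} ; sig = ⟨2 | 1 1⟩
  P={1,7}:  v_{1} + v_{7} = v_{5} + 2·v_{8} ; sig = ⟨2 | 1 2⟩
  P={3,7}:  v_{3} + v_{7} = v_{5} + 3·v_{8} ; sig = ⟨2 | 1 3⟩
  P={5,6,8}:  v_{5} + v_{6} + v_{8} = 0 ; sig = ⟨3 | 0⟩
  P={1,2,4}:  v_{1} + v_{2} + v_{4} = v_{8} ; sig = ⟨3 | 1⟩
  P={3,5,6}:  v_{3} + v_{5} + v_{6} = v_{1} ; sig = ⟨3 | 1⟩
  P={2,3,4}:  v_{2} + v_{3} + v_{4} = 2·v_{8} ; sig = ⟨3 | 2⟩
  P={2,4,5,8}:  v_{2} + v_{4} + v_{5} + v_{8} = v_{7} ; sig = ⟨4 | 1⟩

Sorted signature multiset PRS(X):
{ ⟨2 | 1⟩,  ⟨2 | 1 1⟩,  ⟨2 | 1 2⟩,  ⟨2 | 1 3⟩,  ⟨3 | 0⟩,  ⟨3 | 1⟩ ×2,  ⟨3 | 2⟩,  ⟨4 | 1⟩ }


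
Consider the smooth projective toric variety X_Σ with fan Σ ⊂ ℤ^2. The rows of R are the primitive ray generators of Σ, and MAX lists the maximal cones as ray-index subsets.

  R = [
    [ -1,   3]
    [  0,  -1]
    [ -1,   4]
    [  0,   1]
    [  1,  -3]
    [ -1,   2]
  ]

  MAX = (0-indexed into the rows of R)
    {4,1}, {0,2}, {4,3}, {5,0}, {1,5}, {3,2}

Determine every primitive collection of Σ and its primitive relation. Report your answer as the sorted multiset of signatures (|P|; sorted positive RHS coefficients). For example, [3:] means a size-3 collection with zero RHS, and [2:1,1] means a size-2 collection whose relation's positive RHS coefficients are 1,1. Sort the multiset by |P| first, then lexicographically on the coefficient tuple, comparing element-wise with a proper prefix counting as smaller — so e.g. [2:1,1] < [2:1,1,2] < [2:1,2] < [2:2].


|primitive collections| = 9. Relations:

  • {0,4}:  v_{0} + v_{4} = 0  ⇒ sig = [2:]
  • {1,3}:  v_{1} + v_{3} = 0  ⇒ sig = [2:]
  • {0,1}:  v_{0} + v_{1} = v_{5}  ⇒ sig = [2:1]
  • {0,3}:  v_{0} + v_{3} = v_{2}  ⇒ sig = [2:1]
  • {1,2}:  v_{1} + v_{2} = v_{0}  ⇒ sig = [2:1]
  • {2,4}:  v_{2} + v_{4} = v_{3}  ⇒ sig = [2:1]
  • {3,5}:  v_{3} + v_{5} = v_{0}  ⇒ sig = [2:1]
  • {4,5}:  v_{4} + v_{5} = v_{1}  ⇒ sig = [2:1]
  • {2,5}:  v_{2} + v_{5} = 2·v_{0}  ⇒ sig = [2:2]

Hence PRS(X_Σ) =
[[2:], [2:], [2:1], [2:1], [2:1], [2:1], [2:1], [2:1], [2:2]]


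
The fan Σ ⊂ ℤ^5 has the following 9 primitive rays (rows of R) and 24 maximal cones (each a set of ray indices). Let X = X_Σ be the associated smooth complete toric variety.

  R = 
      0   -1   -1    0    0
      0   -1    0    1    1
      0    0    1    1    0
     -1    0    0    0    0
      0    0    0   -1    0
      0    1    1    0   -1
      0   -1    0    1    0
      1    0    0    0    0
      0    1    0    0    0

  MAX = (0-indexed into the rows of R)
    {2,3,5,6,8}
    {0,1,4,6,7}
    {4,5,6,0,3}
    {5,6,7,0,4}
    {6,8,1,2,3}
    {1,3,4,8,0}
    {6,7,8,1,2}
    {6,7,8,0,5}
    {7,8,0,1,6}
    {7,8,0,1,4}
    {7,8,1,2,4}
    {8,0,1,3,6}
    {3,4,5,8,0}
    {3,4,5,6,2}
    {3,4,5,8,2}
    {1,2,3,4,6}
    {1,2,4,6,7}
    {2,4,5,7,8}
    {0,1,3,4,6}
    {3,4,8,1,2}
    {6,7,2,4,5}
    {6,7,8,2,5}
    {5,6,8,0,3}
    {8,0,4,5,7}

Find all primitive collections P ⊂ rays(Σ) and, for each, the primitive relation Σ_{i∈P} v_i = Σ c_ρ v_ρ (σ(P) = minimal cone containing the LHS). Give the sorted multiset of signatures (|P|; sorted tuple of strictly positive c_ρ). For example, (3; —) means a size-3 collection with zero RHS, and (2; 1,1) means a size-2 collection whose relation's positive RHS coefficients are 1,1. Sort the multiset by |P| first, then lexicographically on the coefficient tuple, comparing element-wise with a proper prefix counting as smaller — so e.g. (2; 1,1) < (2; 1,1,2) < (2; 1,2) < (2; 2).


The 4 primitive collections of Σ (r=9, n=5):

  {3,7}:  v_{3} + v_{7} = 0  ⟹  sig = (2; —)
  {0,2}:  v_{0} + v_{2} = v_{6}  ⟹  sig = (2; 1)
  {1,5}:  v_{1} + v_{5} = v_{2}  ⟹  sig = (2; 1)
  {4,6,8}:  v_{4} + v_{6} + v_{8} = 0  ⟹  sig = (3; —)

so the primitive-relation signature multiset is
    |P|=2: 3 collections, coeffs (), (1), (1)
    |P|=3: 1 collection, coeffs ()


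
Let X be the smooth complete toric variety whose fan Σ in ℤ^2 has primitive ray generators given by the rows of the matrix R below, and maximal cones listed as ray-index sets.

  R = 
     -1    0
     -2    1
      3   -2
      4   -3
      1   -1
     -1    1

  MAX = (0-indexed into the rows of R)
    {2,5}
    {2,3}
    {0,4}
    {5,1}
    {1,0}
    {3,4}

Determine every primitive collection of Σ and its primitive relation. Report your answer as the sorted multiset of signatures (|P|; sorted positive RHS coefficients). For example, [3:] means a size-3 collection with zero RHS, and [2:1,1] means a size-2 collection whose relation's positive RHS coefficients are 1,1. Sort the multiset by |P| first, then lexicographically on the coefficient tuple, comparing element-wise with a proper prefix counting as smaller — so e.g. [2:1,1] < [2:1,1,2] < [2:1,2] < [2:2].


9 collections generate NE(X_Σ); each relation:

  {4,5}:  v_{4} + v_{5} = 0 ; sig = [2:]
  {0,5}:  v_{0} + v_{5} = v_{1} ; sig = [2:1]
  {1,2}:  v_{1} + v_{2} = v_{4} ; sig = [2:1]
  {1,4}:  v_{1} + v_{4} = v_{0} ; sig = [2:1]
  {2,4}:  v_{2} + v_{4} = v_{3} ; sig = [2:1]
  {3,5}:  v_{3} + v_{5} = v_{2} ; sig = [2:1]
  {0,2}:  v_{0} + v_{2} = 2·v_{4} ; sig = [2:2]
  {1,3}:  v_{1} + v_{3} = 2·v_{4} ; sig = [2:2]
  {0,3}:  v_{0} + v_{3} = 3·v_{4} ; sig = [2:3]

Hence PRS(X_Σ) =
    |P|=2: 9 collections, coeffs (), (1), (1), (1), (1), (1), (2), (2), (3)


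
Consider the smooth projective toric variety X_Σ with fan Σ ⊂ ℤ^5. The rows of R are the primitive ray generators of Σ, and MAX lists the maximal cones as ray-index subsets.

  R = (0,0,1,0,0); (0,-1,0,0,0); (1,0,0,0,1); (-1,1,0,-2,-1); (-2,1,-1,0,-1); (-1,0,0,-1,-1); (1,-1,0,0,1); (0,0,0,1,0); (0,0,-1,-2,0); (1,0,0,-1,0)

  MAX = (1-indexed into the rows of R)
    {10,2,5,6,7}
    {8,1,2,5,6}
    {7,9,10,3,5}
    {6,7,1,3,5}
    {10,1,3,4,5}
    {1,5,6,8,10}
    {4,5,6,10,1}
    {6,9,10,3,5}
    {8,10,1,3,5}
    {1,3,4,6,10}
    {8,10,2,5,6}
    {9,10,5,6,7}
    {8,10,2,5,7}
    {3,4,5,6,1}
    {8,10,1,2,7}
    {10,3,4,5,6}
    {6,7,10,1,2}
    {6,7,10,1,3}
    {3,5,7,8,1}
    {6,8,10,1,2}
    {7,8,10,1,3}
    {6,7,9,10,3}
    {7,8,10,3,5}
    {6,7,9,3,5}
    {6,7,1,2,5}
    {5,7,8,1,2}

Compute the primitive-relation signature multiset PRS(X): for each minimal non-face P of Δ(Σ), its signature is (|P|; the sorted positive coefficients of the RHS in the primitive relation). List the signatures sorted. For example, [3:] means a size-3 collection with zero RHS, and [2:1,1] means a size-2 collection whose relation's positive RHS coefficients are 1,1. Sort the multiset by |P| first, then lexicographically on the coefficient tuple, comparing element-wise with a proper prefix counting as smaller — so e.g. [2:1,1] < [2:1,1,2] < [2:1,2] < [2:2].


|primitive collections| = 14. Relations:

  P = {2,3}:  v_{2} + v_{3} = v_{7} — sig = [2:1]
  P = {4,8}:  v_{4} + v_{8} = v_{1} + v_{5} + v_{10} — sig = [2:1,1,1]
  P = {8,9}:  v_{8} + v_{9} = v_{5} + v_{7} + v_{10} — sig = [2:1,1,1]
  P = {2,9}:  v_{2} + v_{9} = v_{5} + v_{6} + 2·v_{7} + v_{10} — sig = [2:1,1,1,2]
  P = {4,9}:  v_{4} + v_{9} = 3·v_{3} + v_{5} + 3·v_{6} + v_{10} — sig = [2:1,1,3,3]
  P = {2,4}:  v_{2} + v_{4} = v_{3} + 2·v_{6} — sig = [2:1,2]
  P = {1,9}:  v_{1} + v_{9} = 2·v_{3} + 2·v_{6} — sig = [2:2,2]
  P = {4,7}:  v_{4} + v_{7} = 2·v_{3} + 2·v_{6} — sig = [2:2,2]
  P = {3,6,8}:  v_{3} + v_{6} + v_{8} = 0 — sig = [3:]
  P = {6,7,8}:  v_{6} + v_{7} + v_{8} = v_{2} — sig = [3:1]
  P = {1,2,5,10}:  v_{1} + v_{2} + v_{5} + v_{10} = v_{6} — sig = [4:1]
  P = {1,5,7,10}:  v_{1} + v_{5} + v_{7} + v_{10} = v_{3} + v_{6} — sig = [4:1,1]
  P = {1,3,5,6,10}:  v_{1} + v_{3} + v_{5} + v_{6} + v_{10} = v_{4} — sig = [5:1]
  P = {3,5,6,7,10}:  v_{3} + v_{5} + v_{6} + v_{7} + v_{10} = v_{9} — sig = [5:1]

Hence PRS(X_Σ) =
    |P|=2: 8 collections, coeffs (1), (1,1,1), (1,1,1), (1,1,1,2), (1,1,3,3), (1,2), (2,2), (2,2)
    |P|=3: 2 collections, coeffs (), (1)
    |P|=4: 2 collections, coeffs (1), (1,1)
    |P|=5: 2 collections, coeffs (1), (1)


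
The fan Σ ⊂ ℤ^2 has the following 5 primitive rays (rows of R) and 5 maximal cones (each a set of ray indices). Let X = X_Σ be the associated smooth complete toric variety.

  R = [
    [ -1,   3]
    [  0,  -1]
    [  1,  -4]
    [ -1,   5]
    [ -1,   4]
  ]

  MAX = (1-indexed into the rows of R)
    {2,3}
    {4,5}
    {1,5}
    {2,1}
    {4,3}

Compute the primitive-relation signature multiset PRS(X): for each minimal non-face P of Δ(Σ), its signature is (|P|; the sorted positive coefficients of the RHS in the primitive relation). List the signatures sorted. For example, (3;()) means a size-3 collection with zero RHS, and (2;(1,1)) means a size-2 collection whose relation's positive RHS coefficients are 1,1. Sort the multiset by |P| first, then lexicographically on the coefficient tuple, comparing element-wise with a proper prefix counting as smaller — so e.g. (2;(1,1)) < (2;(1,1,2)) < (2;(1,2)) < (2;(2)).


The 5 primitive collections of Σ (r=5, n=2):

  P = {3,5}:  v_{3} + v_{5} = 0  ⇒ sig = (2;())
  P = {1,3}:  v_{1} + v_{3} = v_{2}  ⇒ sig = (2;(1))
  P = {2,4}:  v_{2} + v_{4} = v_{5}  ⇒ sig = (2;(1))
  P = {2,5}:  v_{2} + v_{5} = v_{1}  ⇒ sig = (2;(1))
  P = {1,4}:  v_{1} + v_{4} = 2·v_{5}  ⇒ sig = (2;(2))

so the primitive-relation signature multiset is
    |P|=2: 5 collections, coeffs (), (1), (1), (1), (2)


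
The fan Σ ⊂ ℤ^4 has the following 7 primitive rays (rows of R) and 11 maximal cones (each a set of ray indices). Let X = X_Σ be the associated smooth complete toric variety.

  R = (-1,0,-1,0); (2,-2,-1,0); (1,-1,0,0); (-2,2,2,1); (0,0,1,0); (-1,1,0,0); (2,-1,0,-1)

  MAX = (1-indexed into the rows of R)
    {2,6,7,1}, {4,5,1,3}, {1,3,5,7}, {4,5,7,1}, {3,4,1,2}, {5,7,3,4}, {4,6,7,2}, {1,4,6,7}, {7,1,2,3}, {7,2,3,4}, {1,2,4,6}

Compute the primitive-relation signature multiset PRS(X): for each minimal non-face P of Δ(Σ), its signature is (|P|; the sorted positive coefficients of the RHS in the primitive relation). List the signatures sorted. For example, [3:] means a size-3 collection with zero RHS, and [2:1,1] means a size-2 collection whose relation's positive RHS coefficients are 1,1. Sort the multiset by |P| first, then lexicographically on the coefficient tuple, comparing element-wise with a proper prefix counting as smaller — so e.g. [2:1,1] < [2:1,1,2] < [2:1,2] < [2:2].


Minimal non-faces — 5 found among 7 rays, 11 max cones:

  P={3,6}:  v_{3} + v_{6} = 0  ⇒ sig = [2:]
  P={5,6}:  v_{5} + v_{6} = v_{1} + v_{4} + v_{7}  ⇒ sig = [2:1,1,1]
  P={2,5}:  v_{2} + v_{5} = 2·v_{3}  ⇒ sig = [2:2]
  P={1,2,4,7}:  v_{1} + v_{2} + v_{4} + v_{7} = v_{3}  ⇒ sig = [4:1]
  P={1,3,4,7}:  v_{1} + v_{3} + v_{4} + v_{7} = v_{5}  ⇒ sig = [4:1]

so the primitive-relation signature multiset is
[[2:], [2:1,1,1], [2:2], [4:1], [4:1]]


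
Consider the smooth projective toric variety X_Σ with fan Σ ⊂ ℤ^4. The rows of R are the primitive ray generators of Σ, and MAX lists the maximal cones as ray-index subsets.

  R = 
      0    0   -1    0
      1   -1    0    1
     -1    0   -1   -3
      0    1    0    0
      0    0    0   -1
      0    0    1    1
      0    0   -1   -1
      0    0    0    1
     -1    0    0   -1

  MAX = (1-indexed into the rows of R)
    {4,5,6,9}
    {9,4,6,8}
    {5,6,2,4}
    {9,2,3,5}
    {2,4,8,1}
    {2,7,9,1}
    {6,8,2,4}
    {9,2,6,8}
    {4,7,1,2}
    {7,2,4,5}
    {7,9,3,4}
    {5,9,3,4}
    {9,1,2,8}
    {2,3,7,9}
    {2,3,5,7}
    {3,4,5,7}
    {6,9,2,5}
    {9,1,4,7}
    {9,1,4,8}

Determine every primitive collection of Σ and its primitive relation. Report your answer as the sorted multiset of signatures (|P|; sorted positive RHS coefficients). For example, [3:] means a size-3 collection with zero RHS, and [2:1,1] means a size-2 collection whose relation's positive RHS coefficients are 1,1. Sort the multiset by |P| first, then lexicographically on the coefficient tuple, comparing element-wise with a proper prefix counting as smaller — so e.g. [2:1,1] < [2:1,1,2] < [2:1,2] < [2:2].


|primitive collections| = 11. Relations:

  {5,8}:  v_{5} + v_{8} = 0  ⇒ sig = [2:]
  {6,7}:  v_{6} + v_{7} = 0  ⇒ sig = [2:]
  {1,5}:  v_{1} + v_{5} = v_{7}  ⇒ sig = [2:1]
  {1,6}:  v_{1} + v_{6} = v_{8}  ⇒ sig = [2:1]
  {7,8}:  v_{7} + v_{8} = v_{1}  ⇒ sig = [2:1]
  {3,6}:  v_{3} + v_{6} = v_{5} + v_{9}  ⇒ sig = [2:1,1]
  {3,8}:  v_{3} + v_{8} = v_{7} + v_{9}  ⇒ sig = [2:1,1]
  {1,3}:  v_{1} + v_{3} = 2·v_{7} + v_{9}  ⇒ sig = [2:1,2]
  {2,4,9}:  v_{2} + v_{4} + v_{9} = 0  ⇒ sig = [3:]
  {5,7,9}:  v_{5} + v_{7} + v_{9} = v_{3}  ⇒ sig = [3:1]
  {2,3,4}:  v_{2} + v_{3} + v_{4} = v_{5} + v_{7}  ⇒ sig = [3:1,1]

Hence PRS(X_Σ) =
{ [2:] ×2,  [2:1] ×3,  [2:1,1] ×2,  [2:1,2],  [3:],  [3:1],  [3:1,1] }


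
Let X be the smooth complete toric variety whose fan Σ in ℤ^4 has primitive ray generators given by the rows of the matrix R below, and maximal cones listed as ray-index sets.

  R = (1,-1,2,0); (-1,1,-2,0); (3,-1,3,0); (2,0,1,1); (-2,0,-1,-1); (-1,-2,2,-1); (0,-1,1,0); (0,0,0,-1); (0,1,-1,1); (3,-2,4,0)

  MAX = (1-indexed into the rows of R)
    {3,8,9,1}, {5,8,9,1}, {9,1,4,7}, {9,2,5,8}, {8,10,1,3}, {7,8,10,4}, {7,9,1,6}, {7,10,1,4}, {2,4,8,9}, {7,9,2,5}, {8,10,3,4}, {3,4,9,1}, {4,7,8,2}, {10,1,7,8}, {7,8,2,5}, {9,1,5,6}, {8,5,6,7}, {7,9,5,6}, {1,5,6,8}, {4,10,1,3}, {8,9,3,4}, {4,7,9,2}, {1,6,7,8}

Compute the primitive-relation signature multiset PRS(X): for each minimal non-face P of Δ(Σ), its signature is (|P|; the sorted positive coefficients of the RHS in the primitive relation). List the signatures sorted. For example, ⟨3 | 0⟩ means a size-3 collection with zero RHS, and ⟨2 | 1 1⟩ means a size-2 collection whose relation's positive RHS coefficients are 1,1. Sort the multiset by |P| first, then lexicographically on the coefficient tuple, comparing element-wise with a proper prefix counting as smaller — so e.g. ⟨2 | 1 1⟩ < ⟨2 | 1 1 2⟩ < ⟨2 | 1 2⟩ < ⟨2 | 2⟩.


16 collections generate NE(X_Σ); each relation:

  P={1,2}:  v_{1} + v_{2} = 0  ⟹  sig = ⟨2 | 0⟩
  P={4,5}:  v_{4} + v_{5} = 0  ⟹  sig = ⟨2 | 0⟩
  P={3,7}:  v_{3} + v_{7} = v_{10}  ⟹  sig = ⟨2 | 1⟩
  P={2,3}:  v_{2} + v_{3} = v_{4} + v_{8}  ⟹  sig = ⟨2 | 1 1⟩
  P={2,6}:  v_{2} + v_{6} = v_{5} + v_{7}  ⟹  sig = ⟨2 | 1 1⟩
  P={3,5}:  v_{3} + v_{5} = v_{1} + v_{8}  ⟹  sig = ⟨2 | 1 1⟩
  P={4,6}:  v_{4} + v_{6} = v_{1} + v_{7}  ⟹  sig = ⟨2 | 1 1⟩
  P={9,10}:  v_{9} + v_{10} = v_{1} + v_{4}  ⟹  sig = ⟨2 | 1 1⟩
  P={2,10}:  v_{2} + v_{10} = v_{4} + v_{7} + v_{8}  ⟹  sig = ⟨2 | 1 1 1⟩
  P={5,10}:  v_{5} + v_{10} = v_{1} + v_{7} + v_{8}  ⟹  sig = ⟨2 | 1 1 1⟩
  P={3,6}:  v_{3} + v_{6} = 2·v_{1} + v_{7} + v_{8}  ⟹  sig = ⟨2 | 1 1 2⟩
  P={6,10}:  v_{6} + v_{10} = 2·v_{1} + 2·v_{7} + v_{8}  ⟹  sig = ⟨2 | 1 2 2⟩
  P={7,8,9}:  v_{7} + v_{8} + v_{9} = 0  ⟹  sig = ⟨3 | 0⟩
  P={1,4,8}:  v_{1} + v_{4} + v_{8} = v_{3}  ⟹  sig = ⟨3 | 1⟩
  P={1,5,7}:  v_{1} + v_{5} + v_{7} = v_{6}  ⟹  sig = ⟨3 | 1⟩
  P={6,8,9}:  v_{6} + v_{8} + v_{9} = v_{1} + v_{5}  ⟹  sig = ⟨3 | 1 1⟩

Sorted signature multiset PRS(X):
{ ⟨2 | 0⟩ ×2,  ⟨2 | 1⟩,  ⟨2 | 1 1⟩ ×5,  ⟨2 | 1 1 1⟩ ×2,  ⟨2 | 1 1 2⟩,  ⟨2 | 1 2 2⟩,  ⟨3 | 0⟩,  ⟨3 | 1⟩ ×2,  ⟨3 | 1 1⟩ }


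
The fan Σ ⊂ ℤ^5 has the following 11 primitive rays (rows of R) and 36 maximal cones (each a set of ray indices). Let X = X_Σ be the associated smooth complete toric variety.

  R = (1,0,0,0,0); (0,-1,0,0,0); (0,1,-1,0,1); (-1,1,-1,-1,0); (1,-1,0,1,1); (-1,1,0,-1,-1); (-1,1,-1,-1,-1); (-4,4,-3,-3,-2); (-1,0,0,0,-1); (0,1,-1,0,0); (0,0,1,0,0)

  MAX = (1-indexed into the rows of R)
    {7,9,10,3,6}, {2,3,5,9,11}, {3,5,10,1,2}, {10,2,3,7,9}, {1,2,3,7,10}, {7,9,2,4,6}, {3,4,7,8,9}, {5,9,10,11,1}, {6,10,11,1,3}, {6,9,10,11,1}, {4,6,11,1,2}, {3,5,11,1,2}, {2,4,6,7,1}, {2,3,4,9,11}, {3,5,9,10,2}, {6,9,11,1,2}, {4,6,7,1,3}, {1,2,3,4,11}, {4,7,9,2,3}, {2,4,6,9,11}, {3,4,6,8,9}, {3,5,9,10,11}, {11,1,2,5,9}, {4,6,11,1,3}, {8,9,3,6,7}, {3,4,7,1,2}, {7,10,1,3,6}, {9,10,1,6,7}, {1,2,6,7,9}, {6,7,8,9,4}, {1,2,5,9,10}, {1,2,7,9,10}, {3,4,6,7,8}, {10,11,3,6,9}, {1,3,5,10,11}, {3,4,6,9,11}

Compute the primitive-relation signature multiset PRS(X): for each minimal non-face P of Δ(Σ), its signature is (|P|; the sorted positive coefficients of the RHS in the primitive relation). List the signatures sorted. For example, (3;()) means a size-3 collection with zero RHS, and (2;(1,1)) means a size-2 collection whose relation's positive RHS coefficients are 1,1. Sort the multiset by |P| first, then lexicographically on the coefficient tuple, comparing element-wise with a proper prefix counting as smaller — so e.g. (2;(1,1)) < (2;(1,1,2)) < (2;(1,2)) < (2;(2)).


16 minimal non-faces of Δ(Σ) (on 11 rays):

  P = {5,6}:  v_{5} + v_{6} = 0  so sig = (2;())
  P = {7,11}:  v_{7} + v_{11} = v_{6}  so sig = (2;(1))
  P = {4,5}:  v_{4} + v_{5} = v_{2} + v_{3}  so sig = (2;(1,1))
  P = {4,10}:  v_{4} + v_{10} = v_{3} + v_{7}  so sig = (2;(1,1))
  P = {5,7}:  v_{5} + v_{7} = v_{2} + v_{10}  so sig = (2;(1,1))
  P = {5,8}:  v_{5} + v_{8} = v_{3} + v_{4} + v_{7} + v_{9}  so sig = (2;(1,1,1,1))
  P = {8,11}:  v_{8} + v_{11} = v_{3} + v_{4} + 2·v_{6} + v_{9}  so sig = (2;(1,1,1,2))
  P = {1,8}:  v_{1} + v_{8} = v_{3} + v_{6} + 2·v_{7}  so sig = (2;(1,1,2))
  P = {2,8}:  v_{2} + v_{8} = 2·v_{4} + v_{7} + v_{9}  so sig = (2;(1,1,2))
  P = {8,10}:  v_{8} + v_{10} = 2·v_{3} + v_{6} + 2·v_{7} + v_{9}  so sig = (2;(1,1,2,2))
  P = {2,10,11}:  v_{2} + v_{10} + v_{11} = 0  so sig = (3;())
  P = {1,3,9}:  v_{1} + v_{3} + v_{9} = v_{10}  so sig = (3;(1))
  P = {1,4,9}:  v_{1} + v_{4} + v_{9} = v_{7}  so sig = (3;(1))
  P = {2,3,6}:  v_{2} + v_{3} + v_{6} = v_{4}  so sig = (3;(1))
  P = {2,6,10}:  v_{2} + v_{6} + v_{10} = v_{7}  so sig = (3;(1))
  P = {3,4,6,7,9}:  v_{3} + v_{4} + v_{6} + v_{7} + v_{9} = v_{8}  so sig = (5;(1))

so the primitive-relation signature multiset is
[(2;()), (2;(1)), (2;(1,1)), (2;(1,1)), (2;(1,1)), (2;(1,1,1,1)), (2;(1,1,1,2)), (2;(1,1,2)), (2;(1,1,2)), (2;(1,1,2,2)), (3;()), (3;(1)), (3;(1)), (3;(1)), (3;(1)), (5;(1))]


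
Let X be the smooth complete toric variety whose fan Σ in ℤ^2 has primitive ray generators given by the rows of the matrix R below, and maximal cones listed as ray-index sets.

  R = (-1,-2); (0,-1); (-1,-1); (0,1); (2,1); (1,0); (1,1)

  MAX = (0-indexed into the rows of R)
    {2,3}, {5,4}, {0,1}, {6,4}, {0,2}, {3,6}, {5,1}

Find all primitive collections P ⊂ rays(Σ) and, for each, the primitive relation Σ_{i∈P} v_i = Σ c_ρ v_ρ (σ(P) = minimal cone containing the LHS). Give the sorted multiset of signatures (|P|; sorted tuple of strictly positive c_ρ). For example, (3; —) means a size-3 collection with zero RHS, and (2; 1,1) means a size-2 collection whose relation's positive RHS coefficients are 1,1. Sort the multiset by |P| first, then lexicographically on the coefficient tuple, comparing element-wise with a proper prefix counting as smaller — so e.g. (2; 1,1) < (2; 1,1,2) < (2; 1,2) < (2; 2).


Δ(Σ) — 7 vertices, 14 min non-faces:

  P = {1,3}:  v_{1} + v_{3} = 0  ⟹  sig = (2; —)
  P = {2,6}:  v_{2} + v_{6} = 0  ⟹  sig = (2; —)
  P = {0,3}:  v_{0} + v_{3} = v_{2}  ⟹  sig = (2; 1)
  P = {0,6}:  v_{0} + v_{6} = v_{1}  ⟹  sig = (2; 1)
  P = {1,2}:  v_{1} + v_{2} = v_{0}  ⟹  sig = (2; 1)
  P = {1,6}:  v_{1} + v_{6} = v_{5}  ⟹  sig = (2; 1)
  P = {2,4}:  v_{2} + v_{4} = v_{5}  ⟹  sig = (2; 1)
  P = {2,5}:  v_{2} + v_{5} = v_{1}  ⟹  sig = (2; 1)
  P = {3,5}:  v_{3} + v_{5} = v_{6}  ⟹  sig = (2; 1)
  P = {5,6}:  v_{5} + v_{6} = v_{4}  ⟹  sig = (2; 1)
  P = {0,4}:  v_{0} + v_{4} = v_{1} + v_{5}  ⟹  sig = (2; 1,1)
  P = {0,5}:  v_{0} + v_{5} = 2·v_{1}  ⟹  sig = (2; 2)
  P = {1,4}:  v_{1} + v_{4} = 2·v_{5}  ⟹  sig = (2; 2)
  P = {3,4}:  v_{3} + v_{4} = 2·v_{6}  ⟹  sig = (2; 2)

so the primitive-relation signature multiset is
    |P|=2: 14 collections, coeffs (), (), (1), (1), (1), (1), (1), (1), (1), (1), (1,1), (2), (2), (2)


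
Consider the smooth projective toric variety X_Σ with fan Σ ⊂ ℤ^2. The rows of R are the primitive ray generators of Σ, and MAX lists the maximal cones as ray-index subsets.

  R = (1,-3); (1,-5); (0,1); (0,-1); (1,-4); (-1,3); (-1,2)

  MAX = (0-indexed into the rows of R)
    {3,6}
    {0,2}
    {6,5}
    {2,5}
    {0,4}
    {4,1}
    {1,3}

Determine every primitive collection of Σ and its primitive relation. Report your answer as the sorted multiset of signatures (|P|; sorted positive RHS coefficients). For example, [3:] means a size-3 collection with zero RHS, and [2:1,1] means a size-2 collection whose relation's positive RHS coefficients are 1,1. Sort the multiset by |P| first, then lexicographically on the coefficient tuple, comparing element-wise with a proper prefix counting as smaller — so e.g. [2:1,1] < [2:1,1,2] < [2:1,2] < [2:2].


14 collections generate NE(X_Σ); each relation:

  P = {0,5}:  v_{0} + v_{5} = 0  so sig = [2:]
  P = {2,3}:  v_{2} + v_{3} = 0  so sig = [2:]
  P = {0,3}:  v_{0} + v_{3} = v_{4}  so sig = [2:1]
  P = {0,6}:  v_{0} + v_{6} = v_{3}  so sig = [2:1]
  P = {1,2}:  v_{1} + v_{2} = v_{4}  so sig = [2:1]
  P = {2,4}:  v_{2} + v_{4} = v_{0}  so sig = [2:1]
  P = {2,6}:  v_{2} + v_{6} = v_{5}  so sig = [2:1]
  P = {3,4}:  v_{3} + v_{4} = v_{1}  so sig = [2:1]
  P = {3,5}:  v_{3} + v_{5} = v_{6}  so sig = [2:1]
  P = {4,5}:  v_{4} + v_{5} = v_{3}  so sig = [2:1]
  P = {0,1}:  v_{0} + v_{1} = 2·v_{4}  so sig = [2:2]
  P = {1,5}:  v_{1} + v_{5} = 2·v_{3}  so sig = [2:2]
  P = {4,6}:  v_{4} + v_{6} = 2·v_{3}  so sig = [2:2]
  P = {1,6}:  v_{1} + v_{6} = 3·v_{3}  so sig = [2:3]

Signatures (|P|; sorted positive RHS coefficients), sorted:
    [2:]
    [2:]
    [2:1]
    [2:1]
    [2:1]
    [2:1]
    [2:1]
    [2:1]
    [2:1]
    [2:1]
    [2:2]
    [2:2]
    [2:2]
    [2:3]


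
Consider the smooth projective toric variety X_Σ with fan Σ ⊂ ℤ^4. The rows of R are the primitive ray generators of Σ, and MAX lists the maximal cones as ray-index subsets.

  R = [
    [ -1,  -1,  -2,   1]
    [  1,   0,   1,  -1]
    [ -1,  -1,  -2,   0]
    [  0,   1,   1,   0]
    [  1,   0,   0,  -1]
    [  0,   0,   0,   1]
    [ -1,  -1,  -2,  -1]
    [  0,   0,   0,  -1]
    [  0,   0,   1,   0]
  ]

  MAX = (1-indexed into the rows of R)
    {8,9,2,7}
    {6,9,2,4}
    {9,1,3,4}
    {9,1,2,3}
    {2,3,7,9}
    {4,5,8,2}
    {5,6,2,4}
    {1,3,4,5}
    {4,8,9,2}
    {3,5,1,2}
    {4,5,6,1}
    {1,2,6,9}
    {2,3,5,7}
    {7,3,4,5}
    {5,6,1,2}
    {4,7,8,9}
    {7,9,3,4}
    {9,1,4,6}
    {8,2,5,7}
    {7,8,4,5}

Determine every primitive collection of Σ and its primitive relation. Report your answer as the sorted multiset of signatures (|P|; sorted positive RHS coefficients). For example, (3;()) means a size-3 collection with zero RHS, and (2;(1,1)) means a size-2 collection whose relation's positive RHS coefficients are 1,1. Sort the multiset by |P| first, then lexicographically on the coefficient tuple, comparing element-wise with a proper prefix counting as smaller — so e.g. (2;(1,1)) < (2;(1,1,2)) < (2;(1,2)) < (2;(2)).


|primitive collections| = 10. Relations:

  P={6,8}:  v_{6} + v_{8} = 0  ⇒ sig = (2;())
  P={1,8}:  v_{1} + v_{8} = v_{3}  ⇒ sig = (2;(1))
  P={3,6}:  v_{3} + v_{6} = v_{1}  ⇒ sig = (2;(1))
  P={3,8}:  v_{3} + v_{8} = v_{7}  ⇒ sig = (2;(1))
  P={5,9}:  v_{5} + v_{9} = v_{2}  ⇒ sig = (2;(1))
  P={6,7}:  v_{6} + v_{7} = v_{3}  ⇒ sig = (2;(1))
  P={1,7}:  v_{1} + v_{7} = 2·v_{3}  ⇒ sig = (2;(2))
  P={1,2,4}:  v_{1} + v_{2} + v_{4} = 0  ⇒ sig = (3;())
  P={2,3,4}:  v_{2} + v_{3} + v_{4} = v_{8}  ⇒ sig = (3;(1))
  P={2,4,7}:  v_{2} + v_{4} + v_{7} = 2·v_{8}  ⇒ sig = (3;(2))

Hence PRS(X_Σ) =
    |P|=2: 7 collections, coeffs (), (1), (1), (1), (1), (1), (2)
    |P|=3: 3 collections, coeffs (), (1), (2)
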